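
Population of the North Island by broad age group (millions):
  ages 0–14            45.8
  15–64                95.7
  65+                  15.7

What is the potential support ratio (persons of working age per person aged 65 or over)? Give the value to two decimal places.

Potential support ratio = 95.7 / 15.7 = 6.10

Potential support ratio: 6.10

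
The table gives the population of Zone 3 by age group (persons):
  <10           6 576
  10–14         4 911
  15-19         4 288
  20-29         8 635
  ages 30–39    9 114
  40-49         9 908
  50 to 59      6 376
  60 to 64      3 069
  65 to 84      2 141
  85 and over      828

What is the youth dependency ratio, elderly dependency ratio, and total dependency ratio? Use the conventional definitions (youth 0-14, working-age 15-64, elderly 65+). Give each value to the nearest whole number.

0–14: 6 576 + 4 911 = 11 487
15–64: 4 288 + 8 635 + 9 114 + 9 908 + 6 376 + 3 069 = 41 390
65+: 2 141 + 828 = 2 969
Youth dependency ratio = 11 487 / 41 390 × 100 = 28
Old-age dependency ratio = 2 969 / 41 390 × 100 = 7
Total dependency ratio = (11 487 + 2 969) / 41 390 × 100 = 14 456 / 41 390 × 100 = 35

Youth dependency ratio: 28
Old-age dependency ratio: 7
Total dependency ratio: 35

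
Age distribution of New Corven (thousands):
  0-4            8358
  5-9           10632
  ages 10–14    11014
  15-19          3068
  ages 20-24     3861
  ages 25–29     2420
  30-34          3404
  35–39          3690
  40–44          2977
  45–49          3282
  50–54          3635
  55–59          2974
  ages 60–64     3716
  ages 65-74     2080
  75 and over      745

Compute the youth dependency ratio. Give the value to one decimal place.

Youth dependency ratio: 90.8

0–14: 8358 + 10632 + 11014 = 30004
15–64: 3068 + 3861 + 2420 + 3404 + 3690 + 2977 + 3282 + 3635 + 2974 + 3716 = 33027
65+: 2080 + 745 = 2825
Youth dependency ratio = 30004 / 33027 × 100 = 90.8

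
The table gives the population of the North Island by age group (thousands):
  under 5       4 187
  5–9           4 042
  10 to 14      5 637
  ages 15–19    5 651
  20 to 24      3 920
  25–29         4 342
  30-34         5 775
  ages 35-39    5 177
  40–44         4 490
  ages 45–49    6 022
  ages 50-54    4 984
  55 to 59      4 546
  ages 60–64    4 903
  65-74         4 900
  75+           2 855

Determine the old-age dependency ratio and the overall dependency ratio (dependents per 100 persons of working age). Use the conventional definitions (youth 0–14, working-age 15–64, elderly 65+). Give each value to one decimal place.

0–14: 4 187 + 4 042 + 5 637 = 13 866
15–64: 5 651 + 3 920 + 4 342 + 5 775 + 5 177 + 4 490 + 6 022 + 4 984 + 4 546 + 4 903 = 49 810
65+: 4 900 + 2 855 = 7 755
Old-age dependency ratio = 7 755 / 49 810 × 100 = 15.6
Total dependency ratio = (13 866 + 7 755) / 49 810 × 100 = 21 621 / 49 810 × 100 = 43.4

Old-age dependency ratio: 15.6
Total dependency ratio: 43.4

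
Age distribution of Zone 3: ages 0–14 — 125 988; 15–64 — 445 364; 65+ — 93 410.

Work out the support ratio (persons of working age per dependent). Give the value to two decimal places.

Support ratio: 2.03

Support ratio = 445 364 / (125 988 + 93 410) = 445 364 / 219 398 = 2.03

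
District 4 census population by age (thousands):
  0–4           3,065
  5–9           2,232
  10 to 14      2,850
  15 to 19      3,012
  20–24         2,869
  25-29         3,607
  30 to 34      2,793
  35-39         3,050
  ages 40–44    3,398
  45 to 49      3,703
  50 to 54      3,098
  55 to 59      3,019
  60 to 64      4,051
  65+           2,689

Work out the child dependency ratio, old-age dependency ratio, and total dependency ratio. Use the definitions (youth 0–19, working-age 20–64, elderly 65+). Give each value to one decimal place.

Youth dependency ratio: 37.7
Old-age dependency ratio: 9.1
Total dependency ratio: 46.8

0–19: 3,065 + 2,232 + 2,850 + 3,012 = 11,159
20–64: 2,869 + 3,607 + 2,793 + 3,050 + 3,398 + 3,703 + 3,098 + 3,019 + 4,051 = 29,588
65+: 2,689
Youth dependency ratio = 11,159 / 29,588 × 100 = 37.7
Old-age dependency ratio = 2,689 / 29,588 × 100 = 9.1
Total dependency ratio = (11,159 + 2,689) / 29,588 × 100 = 13,848 / 29,588 × 100 = 46.8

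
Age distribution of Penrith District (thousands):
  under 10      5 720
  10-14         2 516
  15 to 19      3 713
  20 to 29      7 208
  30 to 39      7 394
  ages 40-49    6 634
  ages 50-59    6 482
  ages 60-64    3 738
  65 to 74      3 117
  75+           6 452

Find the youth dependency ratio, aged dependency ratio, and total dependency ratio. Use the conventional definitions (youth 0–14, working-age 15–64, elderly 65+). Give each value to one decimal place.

Youth dependency ratio: 23.4
Old-age dependency ratio: 27.2
Total dependency ratio: 50.6

0–14: 5 720 + 2 516 = 8 236
15–64: 3 713 + 7 208 + 7 394 + 6 634 + 6 482 + 3 738 = 35 169
65+: 3 117 + 6 452 = 9 569
Youth dependency ratio = 8 236 / 35 169 × 100 = 23.4
Old-age dependency ratio = 9 569 / 35 169 × 100 = 27.2
Total dependency ratio = (8 236 + 9 569) / 35 169 × 100 = 17 805 / 35 169 × 100 = 50.6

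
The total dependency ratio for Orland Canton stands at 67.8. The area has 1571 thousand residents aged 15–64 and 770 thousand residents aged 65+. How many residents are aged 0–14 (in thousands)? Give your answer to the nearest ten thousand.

Total dependency ratio = (youth + elderly) / working-age × 100
67.8 = (Y + 770) / 1571 × 100
⇒ 300

Aged 0–14: 300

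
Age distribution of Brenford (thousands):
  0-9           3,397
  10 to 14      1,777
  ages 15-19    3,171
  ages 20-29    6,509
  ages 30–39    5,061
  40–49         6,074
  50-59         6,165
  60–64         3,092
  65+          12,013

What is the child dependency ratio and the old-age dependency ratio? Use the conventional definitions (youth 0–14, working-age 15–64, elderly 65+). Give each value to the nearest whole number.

Youth dependency ratio: 17
Old-age dependency ratio: 40

0–14: 3,397 + 1,777 = 5,174
15–64: 3,171 + 6,509 + 5,061 + 6,074 + 6,165 + 3,092 = 30,072
65+: 12,013
Youth dependency ratio = 5,174 / 30,072 × 100 = 17
Old-age dependency ratio = 12,013 / 30,072 × 100 = 40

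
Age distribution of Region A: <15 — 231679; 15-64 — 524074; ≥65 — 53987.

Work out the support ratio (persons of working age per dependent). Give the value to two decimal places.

Support ratio: 1.83

Support ratio = 524074 / (231679 + 53987) = 524074 / 285666 = 1.83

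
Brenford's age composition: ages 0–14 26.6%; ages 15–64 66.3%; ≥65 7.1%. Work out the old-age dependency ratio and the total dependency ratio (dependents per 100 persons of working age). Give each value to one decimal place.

Old-age dependency ratio = 7.1 / 66.3 × 100 = 10.7
Total dependency ratio = (26.6 + 7.1) / 66.3 × 100 = 33.7 / 66.3 × 100 = 50.8

Old-age dependency ratio: 10.7
Total dependency ratio: 50.8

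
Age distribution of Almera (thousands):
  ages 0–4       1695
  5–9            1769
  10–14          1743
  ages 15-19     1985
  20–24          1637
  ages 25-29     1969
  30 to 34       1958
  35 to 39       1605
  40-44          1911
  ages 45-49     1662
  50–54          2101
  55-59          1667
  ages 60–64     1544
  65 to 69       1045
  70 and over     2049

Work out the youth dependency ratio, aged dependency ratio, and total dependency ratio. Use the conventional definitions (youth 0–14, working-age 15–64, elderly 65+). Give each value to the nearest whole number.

0–14: 1695 + 1769 + 1743 = 5207
15–64: 1985 + 1637 + 1969 + 1958 + 1605 + 1911 + 1662 + 2101 + 1667 + 1544 = 18039
65+: 1045 + 2049 = 3094
Youth dependency ratio = 5207 / 18039 × 100 = 29
Old-age dependency ratio = 3094 / 18039 × 100 = 17
Total dependency ratio = (5207 + 3094) / 18039 × 100 = 8301 / 18039 × 100 = 46

Youth dependency ratio: 29
Old-age dependency ratio: 17
Total dependency ratio: 46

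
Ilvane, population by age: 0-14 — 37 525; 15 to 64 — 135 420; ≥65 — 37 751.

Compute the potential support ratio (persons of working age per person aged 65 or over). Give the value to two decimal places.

Potential support ratio: 3.59

Potential support ratio = 135 420 / 37 751 = 3.59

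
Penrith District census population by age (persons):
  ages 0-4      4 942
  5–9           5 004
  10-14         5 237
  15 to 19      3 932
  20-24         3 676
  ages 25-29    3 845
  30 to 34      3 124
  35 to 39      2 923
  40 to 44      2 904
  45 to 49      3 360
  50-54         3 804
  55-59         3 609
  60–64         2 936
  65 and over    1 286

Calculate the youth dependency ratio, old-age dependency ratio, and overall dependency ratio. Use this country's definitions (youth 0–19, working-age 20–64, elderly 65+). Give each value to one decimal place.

0–19: 4 942 + 5 004 + 5 237 + 3 932 = 19 115
20–64: 3 676 + 3 845 + 3 124 + 2 923 + 2 904 + 3 360 + 3 804 + 3 609 + 2 936 = 30 181
65+: 1 286
Youth dependency ratio = 19 115 / 30 181 × 100 = 63.3
Old-age dependency ratio = 1 286 / 30 181 × 100 = 4.3
Total dependency ratio = (19 115 + 1 286) / 30 181 × 100 = 20 401 / 30 181 × 100 = 67.6

Youth dependency ratio: 63.3
Old-age dependency ratio: 4.3
Total dependency ratio: 67.6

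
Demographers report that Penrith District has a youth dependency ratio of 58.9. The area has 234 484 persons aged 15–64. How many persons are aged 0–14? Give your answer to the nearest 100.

Aged 0–14: 138 100

Youth dependency ratio = youth / working-age × 100
58.9 = Y / 234 484 × 100
⇒ 138 100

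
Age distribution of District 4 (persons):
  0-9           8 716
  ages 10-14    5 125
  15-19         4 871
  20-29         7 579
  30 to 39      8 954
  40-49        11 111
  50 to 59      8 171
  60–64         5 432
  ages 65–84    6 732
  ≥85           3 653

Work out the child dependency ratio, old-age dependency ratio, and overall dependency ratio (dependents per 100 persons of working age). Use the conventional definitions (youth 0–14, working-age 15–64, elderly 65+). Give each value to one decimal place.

Youth dependency ratio: 30.0
Old-age dependency ratio: 22.5
Total dependency ratio: 52.5

0–14: 8 716 + 5 125 = 13 841
15–64: 4 871 + 7 579 + 8 954 + 11 111 + 8 171 + 5 432 = 46 118
65+: 6 732 + 3 653 = 10 385
Youth dependency ratio = 13 841 / 46 118 × 100 = 30.0
Old-age dependency ratio = 10 385 / 46 118 × 100 = 22.5
Total dependency ratio = (13 841 + 10 385) / 46 118 × 100 = 24 226 / 46 118 × 100 = 52.5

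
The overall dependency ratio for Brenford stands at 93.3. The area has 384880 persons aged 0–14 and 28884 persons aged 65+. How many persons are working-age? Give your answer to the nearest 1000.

Working-age: 443000

Total dependency ratio = (youth + elderly) / working-age × 100
93.3 = (384880 + 28884) / W × 100
⇒ 443000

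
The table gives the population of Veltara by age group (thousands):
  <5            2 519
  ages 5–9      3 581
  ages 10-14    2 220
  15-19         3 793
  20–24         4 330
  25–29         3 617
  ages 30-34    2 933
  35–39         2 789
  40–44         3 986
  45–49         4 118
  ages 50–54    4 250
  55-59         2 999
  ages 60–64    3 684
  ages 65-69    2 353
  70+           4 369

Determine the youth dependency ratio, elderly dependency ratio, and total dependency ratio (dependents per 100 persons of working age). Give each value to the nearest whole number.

0–14: 2 519 + 3 581 + 2 220 = 8 320
15–64: 3 793 + 4 330 + 3 617 + 2 933 + 2 789 + 3 986 + 4 118 + 4 250 + 2 999 + 3 684 = 36 499
65+: 2 353 + 4 369 = 6 722
Youth dependency ratio = 8 320 / 36 499 × 100 = 23
Old-age dependency ratio = 6 722 / 36 499 × 100 = 18
Total dependency ratio = (8 320 + 6 722) / 36 499 × 100 = 15 042 / 36 499 × 100 = 41

Youth dependency ratio: 23
Old-age dependency ratio: 18
Total dependency ratio: 41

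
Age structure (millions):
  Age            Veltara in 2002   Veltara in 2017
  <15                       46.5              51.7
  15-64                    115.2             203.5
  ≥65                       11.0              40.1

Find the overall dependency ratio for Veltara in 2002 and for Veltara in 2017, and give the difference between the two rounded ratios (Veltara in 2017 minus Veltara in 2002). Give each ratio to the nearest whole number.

Veltara in 2002: (46.5 + 11.0) / 115.2 × 100 = 57.5 / 115.2 × 100 = 50
Veltara in 2017: (51.7 + 40.1) / 203.5 × 100 = 91.8 / 203.5 × 100 = 45

Veltara in 2002: 50
Veltara in 2017: 45
Difference: -5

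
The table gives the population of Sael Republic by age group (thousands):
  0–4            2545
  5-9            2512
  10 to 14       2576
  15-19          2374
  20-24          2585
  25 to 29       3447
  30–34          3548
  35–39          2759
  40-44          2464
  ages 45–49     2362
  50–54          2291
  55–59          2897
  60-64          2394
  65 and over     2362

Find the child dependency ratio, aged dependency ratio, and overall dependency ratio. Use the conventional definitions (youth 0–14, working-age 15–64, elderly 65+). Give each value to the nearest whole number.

0–14: 2545 + 2512 + 2576 = 7633
15–64: 2374 + 2585 + 3447 + 3548 + 2759 + 2464 + 2362 + 2291 + 2897 + 2394 = 27121
65+: 2362
Youth dependency ratio = 7633 / 27121 × 100 = 28
Old-age dependency ratio = 2362 / 27121 × 100 = 9
Total dependency ratio = (7633 + 2362) / 27121 × 100 = 9995 / 27121 × 100 = 37

Youth dependency ratio: 28
Old-age dependency ratio: 9
Total dependency ratio: 37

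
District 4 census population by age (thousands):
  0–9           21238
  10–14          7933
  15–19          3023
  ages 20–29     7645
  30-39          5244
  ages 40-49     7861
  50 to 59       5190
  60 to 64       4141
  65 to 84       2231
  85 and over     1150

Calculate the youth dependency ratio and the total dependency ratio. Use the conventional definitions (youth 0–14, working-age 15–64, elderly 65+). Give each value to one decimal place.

0–14: 21238 + 7933 = 29171
15–64: 3023 + 7645 + 5244 + 7861 + 5190 + 4141 = 33104
65+: 2231 + 1150 = 3381
Youth dependency ratio = 29171 / 33104 × 100 = 88.1
Total dependency ratio = (29171 + 3381) / 33104 × 100 = 32552 / 33104 × 100 = 98.3

Youth dependency ratio: 88.1
Total dependency ratio: 98.3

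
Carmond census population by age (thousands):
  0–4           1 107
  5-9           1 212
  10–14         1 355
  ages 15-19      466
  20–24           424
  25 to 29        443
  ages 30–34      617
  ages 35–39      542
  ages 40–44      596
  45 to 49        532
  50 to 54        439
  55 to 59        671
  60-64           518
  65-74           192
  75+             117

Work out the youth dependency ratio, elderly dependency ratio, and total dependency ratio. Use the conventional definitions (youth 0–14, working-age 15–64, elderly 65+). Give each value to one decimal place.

0–14: 1 107 + 1 212 + 1 355 = 3 674
15–64: 466 + 424 + 443 + 617 + 542 + 596 + 532 + 439 + 671 + 518 = 5 248
65+: 192 + 117 = 309
Youth dependency ratio = 3 674 / 5 248 × 100 = 70.0
Old-age dependency ratio = 309 / 5 248 × 100 = 5.9
Total dependency ratio = (3 674 + 309) / 5 248 × 100 = 3 983 / 5 248 × 100 = 75.9

Youth dependency ratio: 70.0
Old-age dependency ratio: 5.9
Total dependency ratio: 75.9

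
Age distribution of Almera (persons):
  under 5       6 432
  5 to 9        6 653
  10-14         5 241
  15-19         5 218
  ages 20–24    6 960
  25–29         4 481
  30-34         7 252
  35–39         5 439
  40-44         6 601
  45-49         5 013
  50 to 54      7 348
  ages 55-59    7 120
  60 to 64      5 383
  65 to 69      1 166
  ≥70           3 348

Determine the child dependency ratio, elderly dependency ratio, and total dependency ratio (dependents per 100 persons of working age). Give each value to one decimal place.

0–14: 6 432 + 6 653 + 5 241 = 18 326
15–64: 5 218 + 6 960 + 4 481 + 7 252 + 5 439 + 6 601 + 5 013 + 7 348 + 7 120 + 5 383 = 60 815
65+: 1 166 + 3 348 = 4 514
Youth dependency ratio = 18 326 / 60 815 × 100 = 30.1
Old-age dependency ratio = 4 514 / 60 815 × 100 = 7.4
Total dependency ratio = (18 326 + 4 514) / 60 815 × 100 = 22 840 / 60 815 × 100 = 37.6

Youth dependency ratio: 30.1
Old-age dependency ratio: 7.4
Total dependency ratio: 37.6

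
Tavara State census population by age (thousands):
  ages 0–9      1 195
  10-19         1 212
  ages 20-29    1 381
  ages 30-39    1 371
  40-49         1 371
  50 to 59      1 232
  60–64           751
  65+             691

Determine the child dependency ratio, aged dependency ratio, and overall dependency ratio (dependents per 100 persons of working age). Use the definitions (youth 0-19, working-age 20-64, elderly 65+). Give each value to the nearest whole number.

0–19: 1 195 + 1 212 = 2 407
20–64: 1 381 + 1 371 + 1 371 + 1 232 + 751 = 6 106
65+: 691
Youth dependency ratio = 2 407 / 6 106 × 100 = 39
Old-age dependency ratio = 691 / 6 106 × 100 = 11
Total dependency ratio = (2 407 + 691) / 6 106 × 100 = 3 098 / 6 106 × 100 = 51

Youth dependency ratio: 39
Old-age dependency ratio: 11
Total dependency ratio: 51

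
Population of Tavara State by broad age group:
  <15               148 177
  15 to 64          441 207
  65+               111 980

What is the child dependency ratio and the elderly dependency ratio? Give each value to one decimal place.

Youth dependency ratio = 148 177 / 441 207 × 100 = 33.6
Old-age dependency ratio = 111 980 / 441 207 × 100 = 25.4

Youth dependency ratio: 33.6
Old-age dependency ratio: 25.4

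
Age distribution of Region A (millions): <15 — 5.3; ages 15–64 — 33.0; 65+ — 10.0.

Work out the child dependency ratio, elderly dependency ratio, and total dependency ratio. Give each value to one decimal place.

Youth dependency ratio: 16.1
Old-age dependency ratio: 30.3
Total dependency ratio: 46.4

Youth dependency ratio = 5.3 / 33.0 × 100 = 16.1
Old-age dependency ratio = 10.0 / 33.0 × 100 = 30.3
Total dependency ratio = (5.3 + 10.0) / 33.0 × 100 = 15.3 / 33.0 × 100 = 46.4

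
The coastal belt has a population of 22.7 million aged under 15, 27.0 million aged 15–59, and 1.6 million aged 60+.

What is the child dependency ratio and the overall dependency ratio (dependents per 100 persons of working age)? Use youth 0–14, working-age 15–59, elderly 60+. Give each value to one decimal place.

Youth dependency ratio = 22.7 / 27.0 × 100 = 84.1
Total dependency ratio = (22.7 + 1.6) / 27.0 × 100 = 24.3 / 27.0 × 100 = 90.0

Youth dependency ratio: 84.1
Total dependency ratio: 90.0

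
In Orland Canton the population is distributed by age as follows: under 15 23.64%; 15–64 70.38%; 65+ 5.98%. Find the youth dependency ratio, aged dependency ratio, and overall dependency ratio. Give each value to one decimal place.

Youth dependency ratio: 33.6
Old-age dependency ratio: 8.5
Total dependency ratio: 42.1

Youth dependency ratio = 23.64 / 70.38 × 100 = 33.6
Old-age dependency ratio = 5.98 / 70.38 × 100 = 8.5
Total dependency ratio = (23.64 + 5.98) / 70.38 × 100 = 29.62 / 70.38 × 100 = 42.1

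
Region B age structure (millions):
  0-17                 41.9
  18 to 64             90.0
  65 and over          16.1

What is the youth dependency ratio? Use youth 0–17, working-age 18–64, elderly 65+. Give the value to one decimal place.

Youth dependency ratio = 41.9 / 90.0 × 100 = 46.6

Youth dependency ratio: 46.6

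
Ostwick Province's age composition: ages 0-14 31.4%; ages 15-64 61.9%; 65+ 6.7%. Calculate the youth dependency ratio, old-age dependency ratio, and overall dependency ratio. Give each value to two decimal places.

Youth dependency ratio = 31.4 / 61.9 × 100 = 50.73
Old-age dependency ratio = 6.7 / 61.9 × 100 = 10.82
Total dependency ratio = (31.4 + 6.7) / 61.9 × 100 = 38.1 / 61.9 × 100 = 61.55

Youth dependency ratio: 50.73
Old-age dependency ratio: 10.82
Total dependency ratio: 61.55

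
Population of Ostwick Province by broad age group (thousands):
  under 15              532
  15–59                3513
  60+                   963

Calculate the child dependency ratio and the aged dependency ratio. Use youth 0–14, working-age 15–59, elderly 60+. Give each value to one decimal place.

Youth dependency ratio = 532 / 3513 × 100 = 15.1
Old-age dependency ratio = 963 / 3513 × 100 = 27.4

Youth dependency ratio: 15.1
Old-age dependency ratio: 27.4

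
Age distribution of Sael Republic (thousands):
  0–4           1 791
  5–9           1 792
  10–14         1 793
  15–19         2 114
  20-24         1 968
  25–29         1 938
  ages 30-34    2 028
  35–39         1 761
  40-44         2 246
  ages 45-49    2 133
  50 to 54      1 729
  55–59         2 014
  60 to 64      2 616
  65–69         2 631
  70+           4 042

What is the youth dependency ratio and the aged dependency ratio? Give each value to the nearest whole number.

Youth dependency ratio: 26
Old-age dependency ratio: 32

0–14: 1 791 + 1 792 + 1 793 = 5 376
15–64: 2 114 + 1 968 + 1 938 + 2 028 + 1 761 + 2 246 + 2 133 + 1 729 + 2 014 + 2 616 = 20 547
65+: 2 631 + 4 042 = 6 673
Youth dependency ratio = 5 376 / 20 547 × 100 = 26
Old-age dependency ratio = 6 673 / 20 547 × 100 = 32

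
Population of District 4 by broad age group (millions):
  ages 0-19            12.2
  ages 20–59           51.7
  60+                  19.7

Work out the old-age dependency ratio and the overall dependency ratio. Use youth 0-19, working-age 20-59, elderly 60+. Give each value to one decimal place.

Old-age dependency ratio = 19.7 / 51.7 × 100 = 38.1
Total dependency ratio = (12.2 + 19.7) / 51.7 × 100 = 31.9 / 51.7 × 100 = 61.7

Old-age dependency ratio: 38.1
Total dependency ratio: 61.7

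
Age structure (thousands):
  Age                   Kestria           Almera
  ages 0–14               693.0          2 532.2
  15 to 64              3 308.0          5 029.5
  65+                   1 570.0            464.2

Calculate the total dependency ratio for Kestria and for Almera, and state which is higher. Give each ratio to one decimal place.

Kestria: (693.0 + 1 570.0) / 3 308.0 × 100 = 2 263.0 / 3 308.0 × 100 = 68.4
Almera: (2 532.2 + 464.2) / 5 029.5 × 100 = 2 996.4 / 5 029.5 × 100 = 59.6

Kestria: 68.4
Almera: 59.6
Higher: Kestria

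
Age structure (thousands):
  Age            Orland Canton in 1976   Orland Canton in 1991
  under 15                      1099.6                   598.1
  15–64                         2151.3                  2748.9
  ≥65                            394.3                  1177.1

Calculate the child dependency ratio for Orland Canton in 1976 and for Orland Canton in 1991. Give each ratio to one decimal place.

Orland Canton in 1976: 1099.6 / 2151.3 × 100 = 51.1
Orland Canton in 1991: 598.1 / 2748.9 × 100 = 21.8

Orland Canton in 1976: 51.1
Orland Canton in 1991: 21.8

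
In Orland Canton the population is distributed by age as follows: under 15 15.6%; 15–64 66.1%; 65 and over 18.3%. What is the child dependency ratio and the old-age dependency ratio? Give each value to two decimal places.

Youth dependency ratio: 23.60
Old-age dependency ratio: 27.69

Youth dependency ratio = 15.6 / 66.1 × 100 = 23.60
Old-age dependency ratio = 18.3 / 66.1 × 100 = 27.69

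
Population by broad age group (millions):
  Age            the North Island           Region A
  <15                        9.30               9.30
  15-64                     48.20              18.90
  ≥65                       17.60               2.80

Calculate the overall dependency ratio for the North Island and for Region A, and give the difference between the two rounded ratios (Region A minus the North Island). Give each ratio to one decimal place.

the North Island: 55.8
Region A: 64.0
Difference: +8.2

the North Island: (9.30 + 17.60) / 48.20 × 100 = 26.90 / 48.20 × 100 = 55.8
Region A: (9.30 + 2.80) / 18.90 × 100 = 12.10 / 18.90 × 100 = 64.0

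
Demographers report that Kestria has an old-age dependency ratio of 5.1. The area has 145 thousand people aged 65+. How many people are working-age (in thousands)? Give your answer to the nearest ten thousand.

Working-age: 2840

Old-age dependency ratio = elderly / working-age × 100
5.1 = 145 / W × 100
⇒ 2840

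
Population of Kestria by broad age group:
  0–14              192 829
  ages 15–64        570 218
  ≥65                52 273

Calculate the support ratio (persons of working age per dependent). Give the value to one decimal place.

Support ratio = 570 218 / (192 829 + 52 273) = 570 218 / 245 102 = 2.3

Support ratio: 2.3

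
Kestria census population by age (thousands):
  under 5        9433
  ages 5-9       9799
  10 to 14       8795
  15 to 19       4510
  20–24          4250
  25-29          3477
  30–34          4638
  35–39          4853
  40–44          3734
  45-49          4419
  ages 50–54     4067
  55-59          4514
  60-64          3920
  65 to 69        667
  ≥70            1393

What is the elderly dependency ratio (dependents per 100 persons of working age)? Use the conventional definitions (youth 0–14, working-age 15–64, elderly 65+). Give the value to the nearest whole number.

0–14: 9433 + 9799 + 8795 = 28027
15–64: 4510 + 4250 + 3477 + 4638 + 4853 + 3734 + 4419 + 4067 + 4514 + 3920 = 42382
65+: 667 + 1393 = 2060
Old-age dependency ratio = 2060 / 42382 × 100 = 5

Old-age dependency ratio: 5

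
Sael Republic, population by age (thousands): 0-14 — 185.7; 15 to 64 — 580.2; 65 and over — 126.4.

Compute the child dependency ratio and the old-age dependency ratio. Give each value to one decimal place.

Youth dependency ratio = 185.7 / 580.2 × 100 = 32.0
Old-age dependency ratio = 126.4 / 580.2 × 100 = 21.8

Youth dependency ratio: 32.0
Old-age dependency ratio: 21.8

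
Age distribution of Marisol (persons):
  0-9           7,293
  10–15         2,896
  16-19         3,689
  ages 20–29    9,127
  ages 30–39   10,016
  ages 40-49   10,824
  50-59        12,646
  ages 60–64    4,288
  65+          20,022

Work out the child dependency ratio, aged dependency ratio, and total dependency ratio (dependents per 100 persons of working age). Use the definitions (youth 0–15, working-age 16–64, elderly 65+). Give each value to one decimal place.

Youth dependency ratio: 20.1
Old-age dependency ratio: 39.6
Total dependency ratio: 59.7

0–15: 7,293 + 2,896 = 10,189
16–64: 3,689 + 9,127 + 10,016 + 10,824 + 12,646 + 4,288 = 50,590
65+: 20,022
Youth dependency ratio = 10,189 / 50,590 × 100 = 20.1
Old-age dependency ratio = 20,022 / 50,590 × 100 = 39.6
Total dependency ratio = (10,189 + 20,022) / 50,590 × 100 = 30,211 / 50,590 × 100 = 59.7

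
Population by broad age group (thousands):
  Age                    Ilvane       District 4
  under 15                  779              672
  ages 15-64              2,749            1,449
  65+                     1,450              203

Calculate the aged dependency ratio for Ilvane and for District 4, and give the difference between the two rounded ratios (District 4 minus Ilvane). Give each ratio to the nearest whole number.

Ilvane: 1,450 / 2,749 × 100 = 53
District 4: 203 / 1,449 × 100 = 14

Ilvane: 53
District 4: 14
Difference: -39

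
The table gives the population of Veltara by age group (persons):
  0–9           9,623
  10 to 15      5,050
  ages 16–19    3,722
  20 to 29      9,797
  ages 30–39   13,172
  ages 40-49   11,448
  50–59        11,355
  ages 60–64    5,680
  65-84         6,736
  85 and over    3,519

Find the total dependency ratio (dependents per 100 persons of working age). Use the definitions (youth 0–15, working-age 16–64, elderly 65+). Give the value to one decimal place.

0–15: 9,623 + 5,050 = 14,673
16–64: 3,722 + 9,797 + 13,172 + 11,448 + 11,355 + 5,680 = 55,174
65+: 6,736 + 3,519 = 10,255
Total dependency ratio = (14,673 + 10,255) / 55,174 × 100 = 24,928 / 55,174 × 100 = 45.2

Total dependency ratio: 45.2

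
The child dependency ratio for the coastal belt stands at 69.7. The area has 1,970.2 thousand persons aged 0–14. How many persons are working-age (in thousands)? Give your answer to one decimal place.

Working-age: 2,826.7

Youth dependency ratio = youth / working-age × 100
69.7 = 1,970.2 / W × 100
⇒ 2,826.7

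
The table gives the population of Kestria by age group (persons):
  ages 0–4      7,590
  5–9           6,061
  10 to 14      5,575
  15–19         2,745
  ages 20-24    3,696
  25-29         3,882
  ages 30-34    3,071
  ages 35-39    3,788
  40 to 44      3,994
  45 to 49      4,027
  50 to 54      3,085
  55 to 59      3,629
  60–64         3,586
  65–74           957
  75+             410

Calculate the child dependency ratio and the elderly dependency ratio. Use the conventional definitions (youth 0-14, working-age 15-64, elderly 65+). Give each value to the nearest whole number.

Youth dependency ratio: 54
Old-age dependency ratio: 4

0–14: 7,590 + 6,061 + 5,575 = 19,226
15–64: 2,745 + 3,696 + 3,882 + 3,071 + 3,788 + 3,994 + 4,027 + 3,085 + 3,629 + 3,586 = 35,503
65+: 957 + 410 = 1,367
Youth dependency ratio = 19,226 / 35,503 × 100 = 54
Old-age dependency ratio = 1,367 / 35,503 × 100 = 4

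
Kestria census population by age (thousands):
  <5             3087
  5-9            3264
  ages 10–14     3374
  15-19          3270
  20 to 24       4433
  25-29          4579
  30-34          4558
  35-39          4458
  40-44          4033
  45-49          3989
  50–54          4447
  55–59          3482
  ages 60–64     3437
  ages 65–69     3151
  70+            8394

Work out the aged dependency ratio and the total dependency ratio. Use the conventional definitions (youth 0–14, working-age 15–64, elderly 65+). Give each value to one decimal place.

0–14: 3087 + 3264 + 3374 = 9725
15–64: 3270 + 4433 + 4579 + 4558 + 4458 + 4033 + 3989 + 4447 + 3482 + 3437 = 40686
65+: 3151 + 8394 = 11545
Old-age dependency ratio = 11545 / 40686 × 100 = 28.4
Total dependency ratio = (9725 + 11545) / 40686 × 100 = 21270 / 40686 × 100 = 52.3

Old-age dependency ratio: 28.4
Total dependency ratio: 52.3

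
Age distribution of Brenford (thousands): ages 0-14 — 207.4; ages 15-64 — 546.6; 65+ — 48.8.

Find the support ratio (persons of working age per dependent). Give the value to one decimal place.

Support ratio = 546.6 / (207.4 + 48.8) = 546.6 / 256.2 = 2.1

Support ratio: 2.1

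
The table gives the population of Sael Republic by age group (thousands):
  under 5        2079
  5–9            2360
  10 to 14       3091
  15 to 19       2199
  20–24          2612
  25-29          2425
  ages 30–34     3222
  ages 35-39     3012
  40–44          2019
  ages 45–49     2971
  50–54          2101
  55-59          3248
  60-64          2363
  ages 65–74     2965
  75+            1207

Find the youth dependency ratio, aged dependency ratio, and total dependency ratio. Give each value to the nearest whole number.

0–14: 2079 + 2360 + 3091 = 7530
15–64: 2199 + 2612 + 2425 + 3222 + 3012 + 2019 + 2971 + 2101 + 3248 + 2363 = 26172
65+: 2965 + 1207 = 4172
Youth dependency ratio = 7530 / 26172 × 100 = 29
Old-age dependency ratio = 4172 / 26172 × 100 = 16
Total dependency ratio = (7530 + 4172) / 26172 × 100 = 11702 / 26172 × 100 = 45

Youth dependency ratio: 29
Old-age dependency ratio: 16
Total dependency ratio: 45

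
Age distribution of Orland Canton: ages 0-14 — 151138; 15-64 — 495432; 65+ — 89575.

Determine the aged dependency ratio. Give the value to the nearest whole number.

Old-age dependency ratio: 18

Old-age dependency ratio = 89575 / 495432 × 100 = 18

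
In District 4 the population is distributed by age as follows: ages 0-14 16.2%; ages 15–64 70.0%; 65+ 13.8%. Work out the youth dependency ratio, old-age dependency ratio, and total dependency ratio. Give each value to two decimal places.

Youth dependency ratio: 23.14
Old-age dependency ratio: 19.71
Total dependency ratio: 42.86

Youth dependency ratio = 16.2 / 70.0 × 100 = 23.14
Old-age dependency ratio = 13.8 / 70.0 × 100 = 19.71
Total dependency ratio = (16.2 + 13.8) / 70.0 × 100 = 30.0 / 70.0 × 100 = 42.86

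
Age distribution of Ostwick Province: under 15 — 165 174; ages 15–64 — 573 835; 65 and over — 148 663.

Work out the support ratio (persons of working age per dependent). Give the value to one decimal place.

Support ratio: 1.8

Support ratio = 573 835 / (165 174 + 148 663) = 573 835 / 313 837 = 1.8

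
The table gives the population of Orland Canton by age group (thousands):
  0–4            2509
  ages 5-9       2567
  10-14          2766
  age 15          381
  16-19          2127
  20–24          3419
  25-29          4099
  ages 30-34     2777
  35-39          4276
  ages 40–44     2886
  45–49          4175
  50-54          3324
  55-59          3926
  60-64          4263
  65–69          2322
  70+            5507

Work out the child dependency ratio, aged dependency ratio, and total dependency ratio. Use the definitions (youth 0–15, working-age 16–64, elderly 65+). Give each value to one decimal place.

Youth dependency ratio: 23.3
Old-age dependency ratio: 22.2
Total dependency ratio: 45.5

0–15: 2509 + 2567 + 2766 + 381 = 8223
16–64: 2127 + 3419 + 4099 + 2777 + 4276 + 2886 + 4175 + 3324 + 3926 + 4263 = 35272
65+: 2322 + 5507 = 7829
Youth dependency ratio = 8223 / 35272 × 100 = 23.3
Old-age dependency ratio = 7829 / 35272 × 100 = 22.2
Total dependency ratio = (8223 + 7829) / 35272 × 100 = 16052 / 35272 × 100 = 45.5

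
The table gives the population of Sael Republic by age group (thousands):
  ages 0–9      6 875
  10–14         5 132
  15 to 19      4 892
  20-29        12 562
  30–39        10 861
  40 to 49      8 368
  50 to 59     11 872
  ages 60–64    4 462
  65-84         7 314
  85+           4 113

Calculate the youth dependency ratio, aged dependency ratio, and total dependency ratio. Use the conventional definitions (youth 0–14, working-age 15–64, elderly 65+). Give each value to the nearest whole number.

Youth dependency ratio: 23
Old-age dependency ratio: 22
Total dependency ratio: 44

0–14: 6 875 + 5 132 = 12 007
15–64: 4 892 + 12 562 + 10 861 + 8 368 + 11 872 + 4 462 = 53 017
65+: 7 314 + 4 113 = 11 427
Youth dependency ratio = 12 007 / 53 017 × 100 = 23
Old-age dependency ratio = 11 427 / 53 017 × 100 = 22
Total dependency ratio = (12 007 + 11 427) / 53 017 × 100 = 23 434 / 53 017 × 100 = 44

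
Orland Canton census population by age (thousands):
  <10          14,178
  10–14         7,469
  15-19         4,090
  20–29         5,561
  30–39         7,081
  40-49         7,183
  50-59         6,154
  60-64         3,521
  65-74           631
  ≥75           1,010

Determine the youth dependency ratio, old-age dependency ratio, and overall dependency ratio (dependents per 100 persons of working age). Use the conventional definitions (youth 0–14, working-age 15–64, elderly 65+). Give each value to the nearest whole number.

Youth dependency ratio: 64
Old-age dependency ratio: 5
Total dependency ratio: 69

0–14: 14,178 + 7,469 = 21,647
15–64: 4,090 + 5,561 + 7,081 + 7,183 + 6,154 + 3,521 = 33,590
65+: 631 + 1,010 = 1,641
Youth dependency ratio = 21,647 / 33,590 × 100 = 64
Old-age dependency ratio = 1,641 / 33,590 × 100 = 5
Total dependency ratio = (21,647 + 1,641) / 33,590 × 100 = 23,288 / 33,590 × 100 = 69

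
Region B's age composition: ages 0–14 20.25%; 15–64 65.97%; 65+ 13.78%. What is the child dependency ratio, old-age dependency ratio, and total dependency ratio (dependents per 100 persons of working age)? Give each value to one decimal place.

Youth dependency ratio = 20.25 / 65.97 × 100 = 30.7
Old-age dependency ratio = 13.78 / 65.97 × 100 = 20.9
Total dependency ratio = (20.25 + 13.78) / 65.97 × 100 = 34.03 / 65.97 × 100 = 51.6

Youth dependency ratio: 30.7
Old-age dependency ratio: 20.9
Total dependency ratio: 51.6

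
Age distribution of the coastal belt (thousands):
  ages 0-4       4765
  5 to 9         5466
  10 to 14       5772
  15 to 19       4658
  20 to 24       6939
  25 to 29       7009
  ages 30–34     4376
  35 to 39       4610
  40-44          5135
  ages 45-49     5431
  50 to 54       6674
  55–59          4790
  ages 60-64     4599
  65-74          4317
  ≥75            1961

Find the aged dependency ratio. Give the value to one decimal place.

0–14: 4765 + 5466 + 5772 = 16003
15–64: 4658 + 6939 + 7009 + 4376 + 4610 + 5135 + 5431 + 6674 + 4790 + 4599 = 54221
65+: 4317 + 1961 = 6278
Old-age dependency ratio = 6278 / 54221 × 100 = 11.6

Old-age dependency ratio: 11.6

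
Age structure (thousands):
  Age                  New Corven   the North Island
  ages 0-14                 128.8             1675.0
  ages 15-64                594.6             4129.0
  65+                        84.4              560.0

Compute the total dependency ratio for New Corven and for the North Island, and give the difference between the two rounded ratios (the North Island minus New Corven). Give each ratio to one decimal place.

New Corven: 35.9
the North Island: 54.1
Difference: +18.2

New Corven: (128.8 + 84.4) / 594.6 × 100 = 213.2 / 594.6 × 100 = 35.9
the North Island: (1675.0 + 560.0) / 4129.0 × 100 = 2235.0 / 4129.0 × 100 = 54.1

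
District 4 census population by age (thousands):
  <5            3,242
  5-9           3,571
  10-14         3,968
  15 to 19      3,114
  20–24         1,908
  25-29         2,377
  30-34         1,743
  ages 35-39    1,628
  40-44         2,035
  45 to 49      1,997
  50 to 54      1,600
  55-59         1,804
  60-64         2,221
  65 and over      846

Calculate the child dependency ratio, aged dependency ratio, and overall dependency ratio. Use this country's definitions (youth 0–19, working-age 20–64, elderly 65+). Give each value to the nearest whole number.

0–19: 3,242 + 3,571 + 3,968 + 3,114 = 13,895
20–64: 1,908 + 2,377 + 1,743 + 1,628 + 2,035 + 1,997 + 1,600 + 1,804 + 2,221 = 17,313
65+: 846
Youth dependency ratio = 13,895 / 17,313 × 100 = 80
Old-age dependency ratio = 846 / 17,313 × 100 = 5
Total dependency ratio = (13,895 + 846) / 17,313 × 100 = 14,741 / 17,313 × 100 = 85

Youth dependency ratio: 80
Old-age dependency ratio: 5
Total dependency ratio: 85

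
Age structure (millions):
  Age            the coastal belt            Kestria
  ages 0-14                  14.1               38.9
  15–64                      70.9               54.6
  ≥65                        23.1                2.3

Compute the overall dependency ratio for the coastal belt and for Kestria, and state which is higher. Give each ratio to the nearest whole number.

the coastal belt: (14.1 + 23.1) / 70.9 × 100 = 37.2 / 70.9 × 100 = 52
Kestria: (38.9 + 2.3) / 54.6 × 100 = 41.2 / 54.6 × 100 = 75

the coastal belt: 52
Kestria: 75
Higher: Kestria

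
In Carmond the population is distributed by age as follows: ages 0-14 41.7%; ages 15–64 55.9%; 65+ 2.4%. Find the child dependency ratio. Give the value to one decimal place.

Youth dependency ratio = 41.7 / 55.9 × 100 = 74.6

Youth dependency ratio: 74.6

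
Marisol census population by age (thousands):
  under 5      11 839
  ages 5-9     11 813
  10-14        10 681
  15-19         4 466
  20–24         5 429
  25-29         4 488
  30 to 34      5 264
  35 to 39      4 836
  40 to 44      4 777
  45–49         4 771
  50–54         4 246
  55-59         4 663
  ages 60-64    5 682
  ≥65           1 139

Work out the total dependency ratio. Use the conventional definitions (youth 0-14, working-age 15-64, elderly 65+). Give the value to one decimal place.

0–14: 11 839 + 11 813 + 10 681 = 34 333
15–64: 4 466 + 5 429 + 4 488 + 5 264 + 4 836 + 4 777 + 4 771 + 4 246 + 4 663 + 5 682 = 48 622
65+: 1 139
Total dependency ratio = (34 333 + 1 139) / 48 622 × 100 = 35 472 / 48 622 × 100 = 73.0

Total dependency ratio: 73.0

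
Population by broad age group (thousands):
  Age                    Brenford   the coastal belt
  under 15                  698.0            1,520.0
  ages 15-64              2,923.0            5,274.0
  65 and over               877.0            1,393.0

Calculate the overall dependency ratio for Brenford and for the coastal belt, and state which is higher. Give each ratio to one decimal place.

Brenford: 53.9
the coastal belt: 55.2
Higher: the coastal belt

Brenford: (698.0 + 877.0) / 2,923.0 × 100 = 1,575.0 / 2,923.0 × 100 = 53.9
the coastal belt: (1,520.0 + 1,393.0) / 5,274.0 × 100 = 2,913.0 / 5,274.0 × 100 = 55.2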